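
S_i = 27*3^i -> [27, 81, 243, 729, 2187]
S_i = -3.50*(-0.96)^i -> [-3.5, 3.36, -3.23, 3.1, -2.97]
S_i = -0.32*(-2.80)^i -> [-0.32, 0.9, -2.51, 7.02, -19.67]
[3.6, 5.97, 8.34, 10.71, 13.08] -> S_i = 3.60 + 2.37*i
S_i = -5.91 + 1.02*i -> [-5.91, -4.89, -3.87, -2.85, -1.83]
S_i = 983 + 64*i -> [983, 1047, 1111, 1175, 1239]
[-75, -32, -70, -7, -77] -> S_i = Random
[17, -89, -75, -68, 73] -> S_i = Random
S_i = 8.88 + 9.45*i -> [8.88, 18.33, 27.78, 37.23, 46.68]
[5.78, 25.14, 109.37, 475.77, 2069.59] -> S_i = 5.78*4.35^i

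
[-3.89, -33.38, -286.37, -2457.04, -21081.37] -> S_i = -3.89*8.58^i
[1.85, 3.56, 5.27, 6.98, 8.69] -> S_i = 1.85 + 1.71*i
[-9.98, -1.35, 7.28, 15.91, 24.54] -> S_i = -9.98 + 8.63*i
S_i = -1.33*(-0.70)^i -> [-1.33, 0.93, -0.65, 0.46, -0.32]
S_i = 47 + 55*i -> [47, 102, 157, 212, 267]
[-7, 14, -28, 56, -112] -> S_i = -7*-2^i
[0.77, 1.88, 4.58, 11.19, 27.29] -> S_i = 0.77*2.44^i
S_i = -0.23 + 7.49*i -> [-0.23, 7.26, 14.75, 22.24, 29.73]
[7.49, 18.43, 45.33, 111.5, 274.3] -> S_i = 7.49*2.46^i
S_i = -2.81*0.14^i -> [-2.81, -0.39, -0.06, -0.01, -0.0]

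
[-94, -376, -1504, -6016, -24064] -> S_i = -94*4^i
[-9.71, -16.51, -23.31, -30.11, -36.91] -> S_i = -9.71 + -6.80*i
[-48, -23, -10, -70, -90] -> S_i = Random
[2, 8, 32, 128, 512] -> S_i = 2*4^i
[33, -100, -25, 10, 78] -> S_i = Random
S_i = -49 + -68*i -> [-49, -117, -185, -253, -321]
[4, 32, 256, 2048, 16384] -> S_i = 4*8^i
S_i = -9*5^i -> [-9, -45, -225, -1125, -5625]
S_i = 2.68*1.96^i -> [2.68, 5.25, 10.3, 20.18, 39.55]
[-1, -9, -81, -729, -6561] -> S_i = -1*9^i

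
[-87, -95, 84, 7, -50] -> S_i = Random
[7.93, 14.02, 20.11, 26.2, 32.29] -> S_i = 7.93 + 6.09*i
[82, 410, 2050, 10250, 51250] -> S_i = 82*5^i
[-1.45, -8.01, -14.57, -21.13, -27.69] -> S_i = -1.45 + -6.56*i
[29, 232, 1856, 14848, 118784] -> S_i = 29*8^i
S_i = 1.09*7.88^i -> [1.09, 8.59, 67.68, 533.34, 4202.73]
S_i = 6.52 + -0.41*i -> [6.52, 6.11, 5.7, 5.29, 4.88]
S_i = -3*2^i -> [-3, -6, -12, -24, -48]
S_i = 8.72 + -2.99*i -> [8.72, 5.73, 2.74, -0.25, -3.24]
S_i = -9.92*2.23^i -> [-9.92, -22.12, -49.33, -110.01, -245.32]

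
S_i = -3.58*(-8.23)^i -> [-3.58, 29.46, -242.48, 1995.64, -16424.13]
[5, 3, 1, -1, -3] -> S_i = 5 + -2*i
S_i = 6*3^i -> [6, 18, 54, 162, 486]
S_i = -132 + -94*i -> [-132, -226, -320, -414, -508]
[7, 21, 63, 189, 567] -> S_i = 7*3^i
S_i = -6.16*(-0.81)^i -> [-6.16, 4.99, -4.04, 3.27, -2.65]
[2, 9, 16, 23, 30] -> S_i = 2 + 7*i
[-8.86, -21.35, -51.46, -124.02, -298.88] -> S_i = -8.86*2.41^i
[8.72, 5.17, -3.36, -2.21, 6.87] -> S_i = Random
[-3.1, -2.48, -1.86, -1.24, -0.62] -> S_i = -3.10 + 0.62*i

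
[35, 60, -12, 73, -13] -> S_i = Random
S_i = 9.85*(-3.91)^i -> [9.85, -38.51, 150.59, -588.8, 2302.2]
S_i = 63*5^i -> [63, 315, 1575, 7875, 39375]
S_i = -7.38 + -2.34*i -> [-7.38, -9.72, -12.06, -14.4, -16.74]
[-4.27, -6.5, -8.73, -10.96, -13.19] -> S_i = -4.27 + -2.23*i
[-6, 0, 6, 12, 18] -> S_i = -6 + 6*i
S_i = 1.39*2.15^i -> [1.39, 2.99, 6.43, 13.81, 29.7]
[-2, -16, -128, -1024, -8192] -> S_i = -2*8^i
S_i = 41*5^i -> [41, 205, 1025, 5125, 25625]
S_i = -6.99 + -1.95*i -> [-6.99, -8.94, -10.89, -12.84, -14.79]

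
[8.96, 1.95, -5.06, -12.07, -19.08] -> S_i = 8.96 + -7.01*i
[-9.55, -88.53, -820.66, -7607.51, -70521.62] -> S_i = -9.55*9.27^i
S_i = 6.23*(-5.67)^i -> [6.23, -35.32, 200.29, -1135.63, 6439.03]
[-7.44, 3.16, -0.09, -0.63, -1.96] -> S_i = Random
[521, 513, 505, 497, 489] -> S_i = 521 + -8*i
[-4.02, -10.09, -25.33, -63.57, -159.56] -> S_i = -4.02*2.51^i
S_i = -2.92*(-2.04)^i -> [-2.92, 5.96, -12.15, 24.79, -50.57]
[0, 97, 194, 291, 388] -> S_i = 0 + 97*i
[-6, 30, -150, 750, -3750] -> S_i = -6*-5^i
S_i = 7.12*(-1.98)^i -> [7.12, -14.1, 27.91, -55.27, 109.43]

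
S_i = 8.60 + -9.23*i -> [8.6, -0.63, -9.86, -19.09, -28.32]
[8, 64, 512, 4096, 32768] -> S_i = 8*8^i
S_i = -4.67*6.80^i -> [-4.67, -31.76, -215.94, -1468.4, -9985.1]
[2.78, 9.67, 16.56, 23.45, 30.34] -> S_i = 2.78 + 6.89*i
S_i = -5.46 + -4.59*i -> [-5.46, -10.05, -14.64, -19.23, -23.82]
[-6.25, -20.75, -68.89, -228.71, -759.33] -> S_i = -6.25*3.32^i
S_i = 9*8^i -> [9, 72, 576, 4608, 36864]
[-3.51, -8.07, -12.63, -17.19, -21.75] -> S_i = -3.51 + -4.56*i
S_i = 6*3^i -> [6, 18, 54, 162, 486]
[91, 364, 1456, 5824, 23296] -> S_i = 91*4^i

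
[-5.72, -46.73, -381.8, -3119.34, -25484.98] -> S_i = -5.72*8.17^i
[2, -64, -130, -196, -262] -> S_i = 2 + -66*i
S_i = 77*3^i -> [77, 231, 693, 2079, 6237]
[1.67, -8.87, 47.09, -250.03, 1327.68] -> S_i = 1.67*(-5.31)^i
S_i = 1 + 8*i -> [1, 9, 17, 25, 33]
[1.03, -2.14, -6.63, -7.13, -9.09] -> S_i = Random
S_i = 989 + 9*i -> [989, 998, 1007, 1016, 1025]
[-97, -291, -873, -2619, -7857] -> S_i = -97*3^i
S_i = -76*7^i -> [-76, -532, -3724, -26068, -182476]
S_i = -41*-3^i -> [-41, 123, -369, 1107, -3321]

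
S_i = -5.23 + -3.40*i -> [-5.23, -8.63, -12.03, -15.43, -18.83]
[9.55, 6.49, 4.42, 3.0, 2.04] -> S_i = 9.55*0.68^i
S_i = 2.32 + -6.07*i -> [2.32, -3.75, -9.82, -15.89, -21.96]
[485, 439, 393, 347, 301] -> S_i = 485 + -46*i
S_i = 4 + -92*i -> [4, -88, -180, -272, -364]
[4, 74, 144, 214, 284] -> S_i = 4 + 70*i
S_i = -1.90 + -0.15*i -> [-1.9, -2.05, -2.2, -2.35, -2.5]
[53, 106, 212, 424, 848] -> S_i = 53*2^i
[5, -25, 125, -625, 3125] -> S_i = 5*-5^i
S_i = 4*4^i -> [4, 16, 64, 256, 1024]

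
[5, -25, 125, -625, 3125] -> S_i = 5*-5^i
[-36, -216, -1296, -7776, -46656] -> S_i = -36*6^i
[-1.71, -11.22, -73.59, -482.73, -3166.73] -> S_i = -1.71*6.56^i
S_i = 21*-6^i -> [21, -126, 756, -4536, 27216]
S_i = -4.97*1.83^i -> [-4.97, -9.1, -16.64, -30.46, -55.74]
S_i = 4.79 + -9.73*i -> [4.79, -4.94, -14.67, -24.4, -34.13]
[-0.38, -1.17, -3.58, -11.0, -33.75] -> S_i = -0.38*3.07^i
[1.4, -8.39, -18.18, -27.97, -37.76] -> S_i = 1.40 + -9.79*i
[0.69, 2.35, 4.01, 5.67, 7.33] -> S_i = 0.69 + 1.66*i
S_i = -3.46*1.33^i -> [-3.46, -4.6, -6.12, -8.14, -10.83]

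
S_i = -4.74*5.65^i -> [-4.74, -26.78, -151.31, -854.92, -4830.28]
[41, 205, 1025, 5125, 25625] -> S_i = 41*5^i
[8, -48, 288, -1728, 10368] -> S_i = 8*-6^i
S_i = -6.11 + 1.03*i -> [-6.11, -5.08, -4.05, -3.02, -1.99]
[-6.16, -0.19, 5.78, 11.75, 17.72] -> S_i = -6.16 + 5.97*i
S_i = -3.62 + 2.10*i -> [-3.62, -1.52, 0.58, 2.68, 4.78]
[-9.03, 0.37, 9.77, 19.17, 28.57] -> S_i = -9.03 + 9.40*i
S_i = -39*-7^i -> [-39, 273, -1911, 13377, -93639]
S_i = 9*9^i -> [9, 81, 729, 6561, 59049]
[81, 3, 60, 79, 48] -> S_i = Random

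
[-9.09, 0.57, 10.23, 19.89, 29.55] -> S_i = -9.09 + 9.66*i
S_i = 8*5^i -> [8, 40, 200, 1000, 5000]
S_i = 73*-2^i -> [73, -146, 292, -584, 1168]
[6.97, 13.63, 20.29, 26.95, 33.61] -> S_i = 6.97 + 6.66*i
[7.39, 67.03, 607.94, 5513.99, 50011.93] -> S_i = 7.39*9.07^i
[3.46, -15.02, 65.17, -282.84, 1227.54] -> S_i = 3.46*(-4.34)^i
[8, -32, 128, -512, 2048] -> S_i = 8*-4^i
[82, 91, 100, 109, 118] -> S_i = 82 + 9*i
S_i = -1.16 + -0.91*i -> [-1.16, -2.07, -2.98, -3.89, -4.8]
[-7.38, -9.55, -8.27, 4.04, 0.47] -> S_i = Random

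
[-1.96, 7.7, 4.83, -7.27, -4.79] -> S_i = Random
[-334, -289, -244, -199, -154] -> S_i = -334 + 45*i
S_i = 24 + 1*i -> [24, 25, 26, 27, 28]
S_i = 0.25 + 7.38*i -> [0.25, 7.63, 15.01, 22.39, 29.77]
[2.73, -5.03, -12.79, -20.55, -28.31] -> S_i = 2.73 + -7.76*i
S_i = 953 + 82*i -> [953, 1035, 1117, 1199, 1281]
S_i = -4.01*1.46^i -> [-4.01, -5.85, -8.55, -12.48, -18.22]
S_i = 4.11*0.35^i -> [4.11, 1.44, 0.5, 0.18, 0.06]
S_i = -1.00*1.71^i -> [-1.0, -1.71, -2.92, -5.0, -8.55]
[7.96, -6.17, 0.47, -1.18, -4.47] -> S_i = Random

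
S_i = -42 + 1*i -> [-42, -41, -40, -39, -38]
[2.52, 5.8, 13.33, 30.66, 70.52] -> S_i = 2.52*2.30^i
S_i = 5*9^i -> [5, 45, 405, 3645, 32805]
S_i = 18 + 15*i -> [18, 33, 48, 63, 78]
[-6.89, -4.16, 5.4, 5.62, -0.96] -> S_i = Random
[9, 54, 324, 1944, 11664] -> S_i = 9*6^i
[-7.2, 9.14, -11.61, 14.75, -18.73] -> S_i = -7.20*(-1.27)^i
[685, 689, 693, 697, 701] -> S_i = 685 + 4*i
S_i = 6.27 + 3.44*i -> [6.27, 9.71, 13.15, 16.59, 20.03]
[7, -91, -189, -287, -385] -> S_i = 7 + -98*i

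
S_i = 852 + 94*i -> [852, 946, 1040, 1134, 1228]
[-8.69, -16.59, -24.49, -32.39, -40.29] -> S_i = -8.69 + -7.90*i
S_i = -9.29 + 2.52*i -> [-9.29, -6.77, -4.25, -1.73, 0.79]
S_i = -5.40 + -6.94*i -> [-5.4, -12.34, -19.28, -26.22, -33.16]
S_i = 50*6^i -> [50, 300, 1800, 10800, 64800]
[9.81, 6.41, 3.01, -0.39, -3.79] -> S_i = 9.81 + -3.40*i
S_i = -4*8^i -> [-4, -32, -256, -2048, -16384]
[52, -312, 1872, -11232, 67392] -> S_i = 52*-6^i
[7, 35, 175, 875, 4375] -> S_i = 7*5^i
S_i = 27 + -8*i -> [27, 19, 11, 3, -5]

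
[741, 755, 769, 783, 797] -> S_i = 741 + 14*i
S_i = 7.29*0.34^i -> [7.29, 2.48, 0.84, 0.29, 0.1]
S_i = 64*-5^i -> [64, -320, 1600, -8000, 40000]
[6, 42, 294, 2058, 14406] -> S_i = 6*7^i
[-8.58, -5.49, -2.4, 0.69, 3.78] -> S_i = -8.58 + 3.09*i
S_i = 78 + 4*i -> [78, 82, 86, 90, 94]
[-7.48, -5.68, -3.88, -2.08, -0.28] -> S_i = -7.48 + 1.80*i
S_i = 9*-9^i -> [9, -81, 729, -6561, 59049]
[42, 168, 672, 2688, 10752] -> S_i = 42*4^i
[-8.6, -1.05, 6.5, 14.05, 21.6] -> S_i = -8.60 + 7.55*i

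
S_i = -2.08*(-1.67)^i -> [-2.08, 3.47, -5.8, 9.69, -16.18]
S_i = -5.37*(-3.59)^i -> [-5.37, 19.28, -69.21, 248.46, -891.97]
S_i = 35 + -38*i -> [35, -3, -41, -79, -117]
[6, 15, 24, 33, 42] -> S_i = 6 + 9*i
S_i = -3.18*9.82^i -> [-3.18, -31.23, -306.66, -3011.35, -29571.48]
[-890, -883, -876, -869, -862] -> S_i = -890 + 7*i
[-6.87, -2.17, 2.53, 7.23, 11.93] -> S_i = -6.87 + 4.70*i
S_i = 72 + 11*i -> [72, 83, 94, 105, 116]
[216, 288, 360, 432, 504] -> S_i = 216 + 72*i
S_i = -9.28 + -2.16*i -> [-9.28, -11.44, -13.6, -15.76, -17.92]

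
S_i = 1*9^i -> [1, 9, 81, 729, 6561]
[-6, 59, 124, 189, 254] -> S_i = -6 + 65*i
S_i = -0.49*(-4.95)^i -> [-0.49, 2.43, -12.01, 59.43, -294.18]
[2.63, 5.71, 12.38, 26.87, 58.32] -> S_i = 2.63*2.17^i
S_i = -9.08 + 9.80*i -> [-9.08, 0.72, 10.52, 20.32, 30.12]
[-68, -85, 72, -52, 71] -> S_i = Random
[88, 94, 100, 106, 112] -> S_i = 88 + 6*i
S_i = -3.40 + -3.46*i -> [-3.4, -6.86, -10.32, -13.78, -17.24]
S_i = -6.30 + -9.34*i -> [-6.3, -15.64, -24.98, -34.32, -43.66]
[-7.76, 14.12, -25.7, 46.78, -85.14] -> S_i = -7.76*(-1.82)^i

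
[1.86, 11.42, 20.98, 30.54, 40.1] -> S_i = 1.86 + 9.56*i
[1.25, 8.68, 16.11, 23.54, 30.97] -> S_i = 1.25 + 7.43*i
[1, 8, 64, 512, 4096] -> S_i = 1*8^i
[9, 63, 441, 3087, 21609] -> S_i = 9*7^i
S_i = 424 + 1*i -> [424, 425, 426, 427, 428]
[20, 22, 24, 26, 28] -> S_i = 20 + 2*i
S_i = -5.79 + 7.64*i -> [-5.79, 1.85, 9.49, 17.13, 24.77]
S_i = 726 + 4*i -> [726, 730, 734, 738, 742]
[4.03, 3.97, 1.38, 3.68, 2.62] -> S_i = Random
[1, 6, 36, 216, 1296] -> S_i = 1*6^i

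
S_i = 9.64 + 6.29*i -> [9.64, 15.93, 22.22, 28.51, 34.8]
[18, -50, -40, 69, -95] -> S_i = Random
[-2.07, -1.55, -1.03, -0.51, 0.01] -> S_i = -2.07 + 0.52*i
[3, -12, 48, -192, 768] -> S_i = 3*-4^i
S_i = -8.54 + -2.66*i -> [-8.54, -11.2, -13.86, -16.52, -19.18]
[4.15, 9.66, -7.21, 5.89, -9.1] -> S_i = Random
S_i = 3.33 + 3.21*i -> [3.33, 6.54, 9.75, 12.96, 16.17]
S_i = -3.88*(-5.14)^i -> [-3.88, 19.94, -102.51, 526.89, -2708.22]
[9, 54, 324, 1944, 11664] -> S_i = 9*6^i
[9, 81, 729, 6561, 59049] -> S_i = 9*9^i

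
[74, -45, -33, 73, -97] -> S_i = Random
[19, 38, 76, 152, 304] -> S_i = 19*2^i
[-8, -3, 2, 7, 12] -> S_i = -8 + 5*i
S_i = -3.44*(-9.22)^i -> [-3.44, 31.72, -292.43, 2696.19, -24858.91]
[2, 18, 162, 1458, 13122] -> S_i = 2*9^i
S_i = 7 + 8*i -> [7, 15, 23, 31, 39]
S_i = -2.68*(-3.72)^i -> [-2.68, 9.97, -37.09, 137.96, -513.22]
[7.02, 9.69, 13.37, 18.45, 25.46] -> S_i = 7.02*1.38^i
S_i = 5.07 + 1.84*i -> [5.07, 6.91, 8.75, 10.59, 12.43]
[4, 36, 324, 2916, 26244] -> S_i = 4*9^i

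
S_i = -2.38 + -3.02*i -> [-2.38, -5.4, -8.42, -11.44, -14.46]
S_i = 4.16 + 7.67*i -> [4.16, 11.83, 19.5, 27.17, 34.84]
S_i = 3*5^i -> [3, 15, 75, 375, 1875]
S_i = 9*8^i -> [9, 72, 576, 4608, 36864]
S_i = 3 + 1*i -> [3, 4, 5, 6, 7]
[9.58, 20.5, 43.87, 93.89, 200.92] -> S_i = 9.58*2.14^i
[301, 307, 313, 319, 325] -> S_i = 301 + 6*i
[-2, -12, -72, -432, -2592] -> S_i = -2*6^i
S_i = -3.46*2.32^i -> [-3.46, -8.03, -18.62, -43.21, -100.24]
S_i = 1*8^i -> [1, 8, 64, 512, 4096]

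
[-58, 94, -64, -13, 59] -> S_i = Random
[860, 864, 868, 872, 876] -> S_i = 860 + 4*i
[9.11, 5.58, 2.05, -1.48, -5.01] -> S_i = 9.11 + -3.53*i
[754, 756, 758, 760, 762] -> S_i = 754 + 2*i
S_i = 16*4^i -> [16, 64, 256, 1024, 4096]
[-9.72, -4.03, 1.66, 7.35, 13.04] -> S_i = -9.72 + 5.69*i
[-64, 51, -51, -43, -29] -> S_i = Random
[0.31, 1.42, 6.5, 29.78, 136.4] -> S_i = 0.31*4.58^i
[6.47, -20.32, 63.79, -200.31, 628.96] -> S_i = 6.47*(-3.14)^i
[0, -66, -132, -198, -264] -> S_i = 0 + -66*i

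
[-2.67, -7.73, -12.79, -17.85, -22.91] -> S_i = -2.67 + -5.06*i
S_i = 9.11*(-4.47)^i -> [9.11, -40.72, 182.03, -813.66, 3637.04]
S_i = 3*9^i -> [3, 27, 243, 2187, 19683]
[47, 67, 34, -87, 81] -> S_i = Random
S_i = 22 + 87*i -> [22, 109, 196, 283, 370]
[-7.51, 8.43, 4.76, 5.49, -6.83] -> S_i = Random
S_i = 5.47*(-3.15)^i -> [5.47, -17.23, 54.28, -170.97, 538.55]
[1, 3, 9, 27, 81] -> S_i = 1*3^i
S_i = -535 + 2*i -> [-535, -533, -531, -529, -527]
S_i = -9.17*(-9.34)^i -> [-9.17, 85.65, -799.95, 7471.54, -69784.16]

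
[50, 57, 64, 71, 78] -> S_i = 50 + 7*i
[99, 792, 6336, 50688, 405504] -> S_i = 99*8^i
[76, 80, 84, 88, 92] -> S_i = 76 + 4*i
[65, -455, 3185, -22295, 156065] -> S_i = 65*-7^i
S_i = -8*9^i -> [-8, -72, -648, -5832, -52488]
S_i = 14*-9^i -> [14, -126, 1134, -10206, 91854]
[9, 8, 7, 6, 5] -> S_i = 9 + -1*i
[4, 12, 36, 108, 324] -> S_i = 4*3^i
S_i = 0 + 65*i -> [0, 65, 130, 195, 260]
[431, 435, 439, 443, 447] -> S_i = 431 + 4*i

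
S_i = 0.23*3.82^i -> [0.23, 0.88, 3.36, 12.82, 48.98]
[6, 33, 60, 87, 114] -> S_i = 6 + 27*i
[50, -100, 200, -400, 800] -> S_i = 50*-2^i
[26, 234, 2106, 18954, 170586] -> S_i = 26*9^i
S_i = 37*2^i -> [37, 74, 148, 296, 592]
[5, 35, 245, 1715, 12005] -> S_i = 5*7^i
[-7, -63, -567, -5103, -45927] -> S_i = -7*9^i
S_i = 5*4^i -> [5, 20, 80, 320, 1280]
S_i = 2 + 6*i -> [2, 8, 14, 20, 26]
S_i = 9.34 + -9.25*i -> [9.34, 0.09, -9.16, -18.41, -27.66]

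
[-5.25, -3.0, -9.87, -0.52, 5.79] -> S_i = Random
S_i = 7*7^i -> [7, 49, 343, 2401, 16807]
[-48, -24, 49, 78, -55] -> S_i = Random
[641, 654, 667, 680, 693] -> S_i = 641 + 13*i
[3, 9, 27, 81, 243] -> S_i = 3*3^i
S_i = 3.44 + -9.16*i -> [3.44, -5.72, -14.88, -24.04, -33.2]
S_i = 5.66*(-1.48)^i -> [5.66, -8.38, 12.4, -18.35, 27.16]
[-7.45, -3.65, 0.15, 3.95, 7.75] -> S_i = -7.45 + 3.80*i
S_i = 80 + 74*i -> [80, 154, 228, 302, 376]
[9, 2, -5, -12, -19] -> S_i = 9 + -7*i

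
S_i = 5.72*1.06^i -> [5.72, 6.06, 6.43, 6.81, 7.22]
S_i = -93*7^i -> [-93, -651, -4557, -31899, -223293]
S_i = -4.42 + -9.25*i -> [-4.42, -13.67, -22.92, -32.17, -41.42]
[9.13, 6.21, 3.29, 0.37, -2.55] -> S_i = 9.13 + -2.92*i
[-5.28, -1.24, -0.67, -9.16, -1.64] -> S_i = Random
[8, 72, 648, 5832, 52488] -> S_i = 8*9^i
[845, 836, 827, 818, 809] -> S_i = 845 + -9*i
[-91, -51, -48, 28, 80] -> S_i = Random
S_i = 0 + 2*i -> [0, 2, 4, 6, 8]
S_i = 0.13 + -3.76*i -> [0.13, -3.63, -7.39, -11.15, -14.91]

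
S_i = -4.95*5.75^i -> [-4.95, -28.46, -163.66, -941.04, -5410.99]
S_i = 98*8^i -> [98, 784, 6272, 50176, 401408]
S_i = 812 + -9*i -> [812, 803, 794, 785, 776]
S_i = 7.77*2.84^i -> [7.77, 22.07, 62.67, 177.98, 505.47]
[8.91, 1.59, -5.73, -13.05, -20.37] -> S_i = 8.91 + -7.32*i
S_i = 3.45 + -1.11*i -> [3.45, 2.34, 1.23, 0.12, -0.99]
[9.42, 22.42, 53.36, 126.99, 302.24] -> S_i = 9.42*2.38^i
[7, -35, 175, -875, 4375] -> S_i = 7*-5^i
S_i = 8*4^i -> [8, 32, 128, 512, 2048]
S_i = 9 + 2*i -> [9, 11, 13, 15, 17]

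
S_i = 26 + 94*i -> [26, 120, 214, 308, 402]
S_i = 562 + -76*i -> [562, 486, 410, 334, 258]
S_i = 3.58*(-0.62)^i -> [3.58, -2.22, 1.38, -0.85, 0.53]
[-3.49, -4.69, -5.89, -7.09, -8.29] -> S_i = -3.49 + -1.20*i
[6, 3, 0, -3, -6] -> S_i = 6 + -3*i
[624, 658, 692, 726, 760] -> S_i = 624 + 34*i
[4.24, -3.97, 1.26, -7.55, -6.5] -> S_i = Random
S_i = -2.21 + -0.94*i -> [-2.21, -3.15, -4.09, -5.03, -5.97]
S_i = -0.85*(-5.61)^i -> [-0.85, 4.77, -26.75, 150.07, -841.92]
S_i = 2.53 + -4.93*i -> [2.53, -2.4, -7.33, -12.26, -17.19]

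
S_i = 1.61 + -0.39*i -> [1.61, 1.22, 0.83, 0.44, 0.05]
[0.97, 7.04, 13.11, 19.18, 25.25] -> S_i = 0.97 + 6.07*i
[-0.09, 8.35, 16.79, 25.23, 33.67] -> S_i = -0.09 + 8.44*i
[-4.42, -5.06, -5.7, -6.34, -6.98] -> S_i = -4.42 + -0.64*i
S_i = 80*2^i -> [80, 160, 320, 640, 1280]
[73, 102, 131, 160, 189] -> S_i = 73 + 29*i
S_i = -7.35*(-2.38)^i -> [-7.35, 17.49, -41.63, 99.09, -235.83]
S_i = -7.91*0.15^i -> [-7.91, -1.19, -0.18, -0.03, -0.0]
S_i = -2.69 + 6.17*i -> [-2.69, 3.48, 9.65, 15.82, 21.99]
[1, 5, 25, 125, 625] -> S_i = 1*5^i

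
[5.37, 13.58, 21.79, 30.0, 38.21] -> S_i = 5.37 + 8.21*i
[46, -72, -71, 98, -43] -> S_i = Random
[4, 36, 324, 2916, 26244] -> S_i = 4*9^i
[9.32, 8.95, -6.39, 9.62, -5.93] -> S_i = Random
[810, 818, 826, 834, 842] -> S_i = 810 + 8*i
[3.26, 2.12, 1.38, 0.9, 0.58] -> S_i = 3.26*0.65^i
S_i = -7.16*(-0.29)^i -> [-7.16, 2.08, -0.6, 0.17, -0.05]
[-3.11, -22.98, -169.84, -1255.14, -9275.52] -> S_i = -3.11*7.39^i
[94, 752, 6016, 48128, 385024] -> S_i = 94*8^i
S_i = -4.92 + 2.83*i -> [-4.92, -2.09, 0.74, 3.57, 6.4]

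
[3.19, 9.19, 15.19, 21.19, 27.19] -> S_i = 3.19 + 6.00*i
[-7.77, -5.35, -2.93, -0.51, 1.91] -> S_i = -7.77 + 2.42*i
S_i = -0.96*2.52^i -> [-0.96, -2.42, -6.1, -15.36, -38.71]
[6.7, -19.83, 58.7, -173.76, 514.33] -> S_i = 6.70*(-2.96)^i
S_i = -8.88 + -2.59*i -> [-8.88, -11.47, -14.06, -16.65, -19.24]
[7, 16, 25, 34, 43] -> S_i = 7 + 9*i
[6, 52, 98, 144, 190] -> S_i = 6 + 46*i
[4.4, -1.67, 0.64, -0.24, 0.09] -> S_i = 4.40*(-0.38)^i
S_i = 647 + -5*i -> [647, 642, 637, 632, 627]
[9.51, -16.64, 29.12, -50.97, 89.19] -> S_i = 9.51*(-1.75)^i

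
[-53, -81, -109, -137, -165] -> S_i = -53 + -28*i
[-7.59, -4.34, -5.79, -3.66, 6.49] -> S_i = Random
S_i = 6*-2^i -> [6, -12, 24, -48, 96]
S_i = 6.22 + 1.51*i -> [6.22, 7.73, 9.24, 10.75, 12.26]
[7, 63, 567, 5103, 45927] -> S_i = 7*9^i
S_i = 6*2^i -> [6, 12, 24, 48, 96]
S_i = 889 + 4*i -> [889, 893, 897, 901, 905]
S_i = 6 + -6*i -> [6, 0, -6, -12, -18]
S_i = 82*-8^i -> [82, -656, 5248, -41984, 335872]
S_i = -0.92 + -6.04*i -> [-0.92, -6.96, -13.0, -19.04, -25.08]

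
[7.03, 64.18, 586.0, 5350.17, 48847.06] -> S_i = 7.03*9.13^i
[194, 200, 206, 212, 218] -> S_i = 194 + 6*i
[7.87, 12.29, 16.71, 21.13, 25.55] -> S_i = 7.87 + 4.42*i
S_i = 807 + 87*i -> [807, 894, 981, 1068, 1155]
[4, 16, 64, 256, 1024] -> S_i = 4*4^i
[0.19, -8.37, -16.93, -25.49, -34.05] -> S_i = 0.19 + -8.56*i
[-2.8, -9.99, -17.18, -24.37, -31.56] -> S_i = -2.80 + -7.19*i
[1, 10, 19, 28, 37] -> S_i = 1 + 9*i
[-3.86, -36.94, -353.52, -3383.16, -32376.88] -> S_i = -3.86*9.57^i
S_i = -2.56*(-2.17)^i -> [-2.56, 5.56, -12.05, 26.16, -56.76]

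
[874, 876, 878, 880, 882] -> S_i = 874 + 2*i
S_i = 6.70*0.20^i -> [6.7, 1.34, 0.27, 0.05, 0.01]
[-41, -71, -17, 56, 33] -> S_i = Random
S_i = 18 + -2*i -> [18, 16, 14, 12, 10]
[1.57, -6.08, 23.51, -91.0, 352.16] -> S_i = 1.57*(-3.87)^i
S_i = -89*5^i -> [-89, -445, -2225, -11125, -55625]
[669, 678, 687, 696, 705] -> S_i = 669 + 9*i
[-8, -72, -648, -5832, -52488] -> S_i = -8*9^i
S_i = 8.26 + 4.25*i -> [8.26, 12.51, 16.76, 21.01, 25.26]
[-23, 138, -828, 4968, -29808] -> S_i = -23*-6^i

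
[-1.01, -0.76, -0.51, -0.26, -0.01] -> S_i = -1.01 + 0.25*i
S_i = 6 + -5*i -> [6, 1, -4, -9, -14]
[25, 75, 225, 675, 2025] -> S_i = 25*3^i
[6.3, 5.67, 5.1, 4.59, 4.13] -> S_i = 6.30*0.90^i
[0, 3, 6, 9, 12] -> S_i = 0 + 3*i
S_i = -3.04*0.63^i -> [-3.04, -1.92, -1.21, -0.76, -0.48]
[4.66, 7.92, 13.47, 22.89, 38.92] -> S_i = 4.66*1.70^i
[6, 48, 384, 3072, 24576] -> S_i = 6*8^i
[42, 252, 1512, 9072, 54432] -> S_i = 42*6^i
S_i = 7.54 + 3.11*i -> [7.54, 10.65, 13.76, 16.87, 19.98]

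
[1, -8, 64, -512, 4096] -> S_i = 1*-8^i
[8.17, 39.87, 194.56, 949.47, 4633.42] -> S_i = 8.17*4.88^i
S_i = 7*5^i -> [7, 35, 175, 875, 4375]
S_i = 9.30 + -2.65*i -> [9.3, 6.65, 4.0, 1.35, -1.3]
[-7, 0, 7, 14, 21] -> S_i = -7 + 7*i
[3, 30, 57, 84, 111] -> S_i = 3 + 27*i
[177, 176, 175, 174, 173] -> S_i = 177 + -1*i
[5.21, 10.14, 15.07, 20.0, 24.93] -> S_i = 5.21 + 4.93*i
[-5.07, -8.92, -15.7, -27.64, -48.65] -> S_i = -5.07*1.76^i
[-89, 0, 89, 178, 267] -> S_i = -89 + 89*i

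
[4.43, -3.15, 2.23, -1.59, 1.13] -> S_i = 4.43*(-0.71)^i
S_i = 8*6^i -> [8, 48, 288, 1728, 10368]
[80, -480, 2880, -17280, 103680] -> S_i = 80*-6^i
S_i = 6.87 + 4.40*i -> [6.87, 11.27, 15.67, 20.07, 24.47]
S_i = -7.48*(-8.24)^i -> [-7.48, 61.64, -507.87, 4184.88, -34483.43]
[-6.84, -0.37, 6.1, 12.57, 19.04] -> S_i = -6.84 + 6.47*i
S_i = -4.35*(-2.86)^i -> [-4.35, 12.44, -35.58, 101.76, -291.04]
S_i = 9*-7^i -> [9, -63, 441, -3087, 21609]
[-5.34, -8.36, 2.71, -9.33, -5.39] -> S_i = Random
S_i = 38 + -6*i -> [38, 32, 26, 20, 14]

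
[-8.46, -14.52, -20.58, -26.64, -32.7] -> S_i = -8.46 + -6.06*i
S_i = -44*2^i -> [-44, -88, -176, -352, -704]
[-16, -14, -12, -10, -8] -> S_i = -16 + 2*i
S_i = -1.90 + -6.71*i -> [-1.9, -8.61, -15.32, -22.03, -28.74]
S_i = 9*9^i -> [9, 81, 729, 6561, 59049]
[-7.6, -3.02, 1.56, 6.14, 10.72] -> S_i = -7.60 + 4.58*i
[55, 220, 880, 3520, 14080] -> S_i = 55*4^i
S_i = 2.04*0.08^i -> [2.04, 0.16, 0.01, 0.0, 0.0]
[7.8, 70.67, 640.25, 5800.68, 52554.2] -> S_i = 7.80*9.06^i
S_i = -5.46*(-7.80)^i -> [-5.46, 42.59, -332.19, 2591.05, -20210.22]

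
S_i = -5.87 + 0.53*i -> [-5.87, -5.34, -4.81, -4.28, -3.75]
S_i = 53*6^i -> [53, 318, 1908, 11448, 68688]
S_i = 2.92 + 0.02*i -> [2.92, 2.94, 2.96, 2.98, 3.0]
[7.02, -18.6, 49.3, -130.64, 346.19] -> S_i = 7.02*(-2.65)^i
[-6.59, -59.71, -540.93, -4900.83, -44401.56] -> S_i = -6.59*9.06^i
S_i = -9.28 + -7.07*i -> [-9.28, -16.35, -23.42, -30.49, -37.56]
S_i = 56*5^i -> [56, 280, 1400, 7000, 35000]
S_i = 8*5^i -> [8, 40, 200, 1000, 5000]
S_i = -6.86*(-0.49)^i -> [-6.86, 3.36, -1.65, 0.81, -0.4]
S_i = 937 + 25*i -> [937, 962, 987, 1012, 1037]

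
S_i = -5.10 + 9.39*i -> [-5.1, 4.29, 13.68, 23.07, 32.46]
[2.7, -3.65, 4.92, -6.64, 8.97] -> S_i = 2.70*(-1.35)^i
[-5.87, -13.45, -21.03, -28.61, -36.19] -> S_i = -5.87 + -7.58*i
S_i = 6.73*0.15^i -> [6.73, 1.01, 0.15, 0.02, 0.0]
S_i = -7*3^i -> [-7, -21, -63, -189, -567]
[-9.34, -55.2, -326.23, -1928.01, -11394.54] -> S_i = -9.34*5.91^i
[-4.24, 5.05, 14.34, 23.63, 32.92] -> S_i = -4.24 + 9.29*i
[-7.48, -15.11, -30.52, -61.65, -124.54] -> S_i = -7.48*2.02^i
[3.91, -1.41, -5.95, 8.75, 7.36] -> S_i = Random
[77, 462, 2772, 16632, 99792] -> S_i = 77*6^i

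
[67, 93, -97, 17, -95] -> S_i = Random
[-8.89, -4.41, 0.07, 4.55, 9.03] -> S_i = -8.89 + 4.48*i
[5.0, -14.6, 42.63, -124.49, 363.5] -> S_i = 5.00*(-2.92)^i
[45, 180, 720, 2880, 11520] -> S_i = 45*4^i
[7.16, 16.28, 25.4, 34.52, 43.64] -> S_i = 7.16 + 9.12*i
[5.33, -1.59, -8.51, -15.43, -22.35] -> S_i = 5.33 + -6.92*i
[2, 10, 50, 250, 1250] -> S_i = 2*5^i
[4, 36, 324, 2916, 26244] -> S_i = 4*9^i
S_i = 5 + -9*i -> [5, -4, -13, -22, -31]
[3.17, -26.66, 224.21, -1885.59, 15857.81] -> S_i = 3.17*(-8.41)^i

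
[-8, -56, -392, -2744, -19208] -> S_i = -8*7^i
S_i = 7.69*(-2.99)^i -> [7.69, -22.99, 68.75, -205.56, 614.63]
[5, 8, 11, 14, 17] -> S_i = 5 + 3*i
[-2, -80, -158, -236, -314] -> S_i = -2 + -78*i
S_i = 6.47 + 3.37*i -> [6.47, 9.84, 13.21, 16.58, 19.95]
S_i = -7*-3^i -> [-7, 21, -63, 189, -567]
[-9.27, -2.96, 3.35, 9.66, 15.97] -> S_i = -9.27 + 6.31*i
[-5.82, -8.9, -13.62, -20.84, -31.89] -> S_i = -5.82*1.53^i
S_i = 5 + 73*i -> [5, 78, 151, 224, 297]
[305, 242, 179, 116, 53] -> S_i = 305 + -63*i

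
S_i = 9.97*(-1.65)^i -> [9.97, -16.45, 27.14, -44.79, 73.9]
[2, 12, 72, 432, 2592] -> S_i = 2*6^i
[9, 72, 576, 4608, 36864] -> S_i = 9*8^i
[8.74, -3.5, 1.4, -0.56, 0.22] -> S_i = 8.74*(-0.40)^i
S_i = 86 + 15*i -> [86, 101, 116, 131, 146]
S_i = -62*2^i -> [-62, -124, -248, -496, -992]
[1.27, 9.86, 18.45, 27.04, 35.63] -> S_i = 1.27 + 8.59*i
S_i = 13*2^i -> [13, 26, 52, 104, 208]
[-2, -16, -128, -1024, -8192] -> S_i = -2*8^i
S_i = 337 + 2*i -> [337, 339, 341, 343, 345]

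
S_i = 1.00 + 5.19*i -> [1.0, 6.19, 11.38, 16.57, 21.76]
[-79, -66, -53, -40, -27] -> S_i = -79 + 13*i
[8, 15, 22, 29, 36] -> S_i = 8 + 7*i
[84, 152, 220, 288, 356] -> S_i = 84 + 68*i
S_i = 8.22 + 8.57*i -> [8.22, 16.79, 25.36, 33.93, 42.5]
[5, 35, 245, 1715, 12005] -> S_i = 5*7^i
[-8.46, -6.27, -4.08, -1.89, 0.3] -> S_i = -8.46 + 2.19*i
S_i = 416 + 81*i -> [416, 497, 578, 659, 740]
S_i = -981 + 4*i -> [-981, -977, -973, -969, -965]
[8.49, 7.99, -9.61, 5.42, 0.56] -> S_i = Random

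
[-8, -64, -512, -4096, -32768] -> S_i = -8*8^i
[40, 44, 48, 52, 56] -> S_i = 40 + 4*i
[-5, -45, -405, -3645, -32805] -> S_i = -5*9^i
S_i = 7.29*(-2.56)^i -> [7.29, -18.66, 47.78, -122.31, 313.1]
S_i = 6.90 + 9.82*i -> [6.9, 16.72, 26.54, 36.36, 46.18]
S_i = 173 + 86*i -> [173, 259, 345, 431, 517]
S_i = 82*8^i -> [82, 656, 5248, 41984, 335872]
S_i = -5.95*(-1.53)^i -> [-5.95, 9.1, -13.93, 21.31, -32.6]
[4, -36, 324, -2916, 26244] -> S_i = 4*-9^i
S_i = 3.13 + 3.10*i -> [3.13, 6.23, 9.33, 12.43, 15.53]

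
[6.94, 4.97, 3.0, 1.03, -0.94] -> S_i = 6.94 + -1.97*i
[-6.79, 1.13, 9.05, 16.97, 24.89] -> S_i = -6.79 + 7.92*i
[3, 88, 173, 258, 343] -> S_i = 3 + 85*i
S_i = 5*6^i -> [5, 30, 180, 1080, 6480]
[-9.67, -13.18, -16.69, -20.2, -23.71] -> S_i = -9.67 + -3.51*i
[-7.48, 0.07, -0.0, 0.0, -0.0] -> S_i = -7.48*(-0.01)^i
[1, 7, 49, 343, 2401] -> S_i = 1*7^i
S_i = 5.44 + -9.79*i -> [5.44, -4.35, -14.14, -23.93, -33.72]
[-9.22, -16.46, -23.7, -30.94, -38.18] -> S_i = -9.22 + -7.24*i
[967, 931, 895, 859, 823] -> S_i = 967 + -36*i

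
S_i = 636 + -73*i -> [636, 563, 490, 417, 344]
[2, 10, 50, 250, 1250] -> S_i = 2*5^i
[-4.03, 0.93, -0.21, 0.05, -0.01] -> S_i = -4.03*(-0.23)^i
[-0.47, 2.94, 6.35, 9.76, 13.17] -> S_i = -0.47 + 3.41*i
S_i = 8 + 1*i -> [8, 9, 10, 11, 12]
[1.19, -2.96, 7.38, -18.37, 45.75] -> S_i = 1.19*(-2.49)^i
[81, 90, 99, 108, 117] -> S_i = 81 + 9*i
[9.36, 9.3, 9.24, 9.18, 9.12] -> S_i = 9.36 + -0.06*i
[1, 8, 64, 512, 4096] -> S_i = 1*8^i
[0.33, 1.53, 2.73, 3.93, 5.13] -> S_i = 0.33 + 1.20*i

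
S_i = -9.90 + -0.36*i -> [-9.9, -10.26, -10.62, -10.98, -11.34]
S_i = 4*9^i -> [4, 36, 324, 2916, 26244]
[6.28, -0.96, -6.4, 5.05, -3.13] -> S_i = Random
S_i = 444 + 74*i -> [444, 518, 592, 666, 740]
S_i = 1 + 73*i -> [1, 74, 147, 220, 293]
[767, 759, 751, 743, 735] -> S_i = 767 + -8*i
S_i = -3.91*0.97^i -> [-3.91, -3.79, -3.68, -3.57, -3.46]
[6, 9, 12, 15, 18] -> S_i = 6 + 3*i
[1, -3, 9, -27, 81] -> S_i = 1*-3^i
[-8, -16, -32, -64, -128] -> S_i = -8*2^i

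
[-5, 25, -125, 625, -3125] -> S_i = -5*-5^i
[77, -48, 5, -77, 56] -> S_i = Random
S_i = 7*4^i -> [7, 28, 112, 448, 1792]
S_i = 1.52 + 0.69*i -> [1.52, 2.21, 2.9, 3.59, 4.28]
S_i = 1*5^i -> [1, 5, 25, 125, 625]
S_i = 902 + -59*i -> [902, 843, 784, 725, 666]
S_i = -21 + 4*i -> [-21, -17, -13, -9, -5]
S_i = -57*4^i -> [-57, -228, -912, -3648, -14592]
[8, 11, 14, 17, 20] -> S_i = 8 + 3*i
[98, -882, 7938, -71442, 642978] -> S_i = 98*-9^i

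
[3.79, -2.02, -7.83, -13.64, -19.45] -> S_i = 3.79 + -5.81*i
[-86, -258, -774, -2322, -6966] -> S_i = -86*3^i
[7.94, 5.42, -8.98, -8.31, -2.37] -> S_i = Random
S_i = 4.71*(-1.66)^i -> [4.71, -7.82, 12.98, -21.54, 35.76]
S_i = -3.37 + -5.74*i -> [-3.37, -9.11, -14.85, -20.59, -26.33]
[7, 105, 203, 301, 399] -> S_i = 7 + 98*i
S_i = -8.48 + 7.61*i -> [-8.48, -0.87, 6.74, 14.35, 21.96]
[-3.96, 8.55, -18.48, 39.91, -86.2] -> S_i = -3.96*(-2.16)^i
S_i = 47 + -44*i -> [47, 3, -41, -85, -129]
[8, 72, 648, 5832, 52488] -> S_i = 8*9^i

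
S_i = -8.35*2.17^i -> [-8.35, -18.12, -39.32, -85.32, -185.15]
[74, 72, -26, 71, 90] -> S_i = Random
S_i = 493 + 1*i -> [493, 494, 495, 496, 497]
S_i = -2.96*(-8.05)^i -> [-2.96, 23.83, -191.82, 1544.11, -12430.12]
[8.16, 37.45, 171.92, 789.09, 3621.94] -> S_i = 8.16*4.59^i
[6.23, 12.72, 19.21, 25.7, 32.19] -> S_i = 6.23 + 6.49*i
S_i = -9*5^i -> [-9, -45, -225, -1125, -5625]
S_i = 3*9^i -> [3, 27, 243, 2187, 19683]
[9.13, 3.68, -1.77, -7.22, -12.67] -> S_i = 9.13 + -5.45*i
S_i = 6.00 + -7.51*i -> [6.0, -1.51, -9.02, -16.53, -24.04]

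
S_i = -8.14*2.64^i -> [-8.14, -21.49, -56.73, -149.77, -395.4]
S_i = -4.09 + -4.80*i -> [-4.09, -8.89, -13.69, -18.49, -23.29]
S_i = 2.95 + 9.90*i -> [2.95, 12.85, 22.75, 32.65, 42.55]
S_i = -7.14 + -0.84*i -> [-7.14, -7.98, -8.82, -9.66, -10.5]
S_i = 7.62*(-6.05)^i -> [7.62, -46.1, 278.91, -1687.41, 10208.84]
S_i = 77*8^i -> [77, 616, 4928, 39424, 315392]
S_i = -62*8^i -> [-62, -496, -3968, -31744, -253952]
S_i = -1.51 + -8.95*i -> [-1.51, -10.46, -19.41, -28.36, -37.31]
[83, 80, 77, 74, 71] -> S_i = 83 + -3*i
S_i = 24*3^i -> [24, 72, 216, 648, 1944]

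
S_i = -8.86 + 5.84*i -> [-8.86, -3.02, 2.82, 8.66, 14.5]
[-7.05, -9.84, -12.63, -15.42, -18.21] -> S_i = -7.05 + -2.79*i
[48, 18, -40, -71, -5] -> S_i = Random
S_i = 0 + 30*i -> [0, 30, 60, 90, 120]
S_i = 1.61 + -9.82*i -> [1.61, -8.21, -18.03, -27.85, -37.67]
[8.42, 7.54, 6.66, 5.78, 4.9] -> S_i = 8.42 + -0.88*i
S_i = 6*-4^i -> [6, -24, 96, -384, 1536]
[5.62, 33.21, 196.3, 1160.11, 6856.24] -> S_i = 5.62*5.91^i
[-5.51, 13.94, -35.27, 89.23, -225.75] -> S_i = -5.51*(-2.53)^i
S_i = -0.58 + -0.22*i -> [-0.58, -0.8, -1.02, -1.24, -1.46]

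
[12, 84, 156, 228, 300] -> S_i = 12 + 72*i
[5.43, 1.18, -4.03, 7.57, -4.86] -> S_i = Random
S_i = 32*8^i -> [32, 256, 2048, 16384, 131072]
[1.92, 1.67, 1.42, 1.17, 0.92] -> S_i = 1.92 + -0.25*i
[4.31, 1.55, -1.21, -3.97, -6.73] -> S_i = 4.31 + -2.76*i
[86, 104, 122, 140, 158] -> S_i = 86 + 18*i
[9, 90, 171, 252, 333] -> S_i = 9 + 81*i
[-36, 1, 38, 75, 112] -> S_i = -36 + 37*i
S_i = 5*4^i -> [5, 20, 80, 320, 1280]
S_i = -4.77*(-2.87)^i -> [-4.77, 13.69, -39.29, 112.76, -323.63]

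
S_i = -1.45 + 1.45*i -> [-1.45, 0.0, 1.45, 2.9, 4.35]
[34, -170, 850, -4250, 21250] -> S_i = 34*-5^i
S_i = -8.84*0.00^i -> [-8.84, -0.0, -0.0, -0.0, -0.0]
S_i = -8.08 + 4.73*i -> [-8.08, -3.35, 1.38, 6.11, 10.84]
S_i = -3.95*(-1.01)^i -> [-3.95, 3.99, -4.03, 4.07, -4.11]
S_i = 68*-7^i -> [68, -476, 3332, -23324, 163268]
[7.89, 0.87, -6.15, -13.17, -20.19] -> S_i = 7.89 + -7.02*i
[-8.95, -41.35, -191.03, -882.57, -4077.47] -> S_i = -8.95*4.62^i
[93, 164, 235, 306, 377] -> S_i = 93 + 71*i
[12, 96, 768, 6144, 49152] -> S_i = 12*8^i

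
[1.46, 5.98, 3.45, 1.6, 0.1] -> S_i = Random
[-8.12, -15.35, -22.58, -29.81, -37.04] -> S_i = -8.12 + -7.23*i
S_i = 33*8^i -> [33, 264, 2112, 16896, 135168]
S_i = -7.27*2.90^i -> [-7.27, -21.08, -61.14, -177.31, -514.19]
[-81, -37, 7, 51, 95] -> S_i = -81 + 44*i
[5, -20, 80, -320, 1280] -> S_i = 5*-4^i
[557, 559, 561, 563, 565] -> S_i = 557 + 2*i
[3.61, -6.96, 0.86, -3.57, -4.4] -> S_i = Random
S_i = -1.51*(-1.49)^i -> [-1.51, 2.25, -3.35, 5.0, -7.44]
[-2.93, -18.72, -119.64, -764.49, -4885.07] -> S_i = -2.93*6.39^i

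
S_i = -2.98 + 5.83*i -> [-2.98, 2.85, 8.68, 14.51, 20.34]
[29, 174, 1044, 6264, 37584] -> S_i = 29*6^i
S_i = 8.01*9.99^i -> [8.01, 80.02, 799.4, 7985.99, 79780.08]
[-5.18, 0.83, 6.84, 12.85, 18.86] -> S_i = -5.18 + 6.01*i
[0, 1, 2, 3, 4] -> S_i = 0 + 1*i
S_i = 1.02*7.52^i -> [1.02, 7.67, 57.68, 433.76, 3261.91]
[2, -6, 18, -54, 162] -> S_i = 2*-3^i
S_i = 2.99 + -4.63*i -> [2.99, -1.64, -6.27, -10.9, -15.53]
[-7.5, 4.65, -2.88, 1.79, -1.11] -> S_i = -7.50*(-0.62)^i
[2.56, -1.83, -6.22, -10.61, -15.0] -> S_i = 2.56 + -4.39*i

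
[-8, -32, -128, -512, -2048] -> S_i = -8*4^i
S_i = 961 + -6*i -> [961, 955, 949, 943, 937]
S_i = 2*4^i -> [2, 8, 32, 128, 512]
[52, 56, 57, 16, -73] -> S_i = Random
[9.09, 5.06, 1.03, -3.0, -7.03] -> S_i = 9.09 + -4.03*i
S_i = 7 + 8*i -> [7, 15, 23, 31, 39]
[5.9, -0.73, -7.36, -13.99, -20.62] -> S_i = 5.90 + -6.63*i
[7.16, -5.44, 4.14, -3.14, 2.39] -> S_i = 7.16*(-0.76)^i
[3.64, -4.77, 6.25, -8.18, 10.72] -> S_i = 3.64*(-1.31)^i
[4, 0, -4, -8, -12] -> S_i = 4 + -4*i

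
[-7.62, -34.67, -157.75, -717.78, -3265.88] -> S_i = -7.62*4.55^i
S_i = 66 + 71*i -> [66, 137, 208, 279, 350]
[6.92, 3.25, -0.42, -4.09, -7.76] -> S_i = 6.92 + -3.67*i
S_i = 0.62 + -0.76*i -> [0.62, -0.14, -0.9, -1.66, -2.42]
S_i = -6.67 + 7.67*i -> [-6.67, 1.0, 8.67, 16.34, 24.01]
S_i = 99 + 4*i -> [99, 103, 107, 111, 115]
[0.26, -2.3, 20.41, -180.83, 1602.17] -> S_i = 0.26*(-8.86)^i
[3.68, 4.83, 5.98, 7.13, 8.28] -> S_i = 3.68 + 1.15*i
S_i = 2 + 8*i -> [2, 10, 18, 26, 34]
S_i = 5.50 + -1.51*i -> [5.5, 3.99, 2.48, 0.97, -0.54]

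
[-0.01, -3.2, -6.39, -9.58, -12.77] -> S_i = -0.01 + -3.19*i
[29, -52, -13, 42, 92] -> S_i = Random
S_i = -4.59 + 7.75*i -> [-4.59, 3.16, 10.91, 18.66, 26.41]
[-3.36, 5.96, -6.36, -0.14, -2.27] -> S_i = Random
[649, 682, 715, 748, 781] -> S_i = 649 + 33*i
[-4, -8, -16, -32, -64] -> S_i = -4*2^i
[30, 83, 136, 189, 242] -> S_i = 30 + 53*i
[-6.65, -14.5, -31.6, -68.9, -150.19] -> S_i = -6.65*2.18^i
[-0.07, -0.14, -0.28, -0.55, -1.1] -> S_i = -0.07*1.99^i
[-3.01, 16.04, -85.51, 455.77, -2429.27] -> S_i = -3.01*(-5.33)^i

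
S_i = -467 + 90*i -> [-467, -377, -287, -197, -107]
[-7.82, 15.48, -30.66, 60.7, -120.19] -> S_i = -7.82*(-1.98)^i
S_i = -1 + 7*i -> [-1, 6, 13, 20, 27]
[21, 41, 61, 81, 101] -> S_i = 21 + 20*i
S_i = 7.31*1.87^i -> [7.31, 13.67, 25.56, 47.8, 89.39]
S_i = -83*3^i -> [-83, -249, -747, -2241, -6723]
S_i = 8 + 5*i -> [8, 13, 18, 23, 28]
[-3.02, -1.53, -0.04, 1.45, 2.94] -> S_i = -3.02 + 1.49*i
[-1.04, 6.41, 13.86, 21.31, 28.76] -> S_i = -1.04 + 7.45*i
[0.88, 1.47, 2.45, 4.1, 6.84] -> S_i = 0.88*1.67^i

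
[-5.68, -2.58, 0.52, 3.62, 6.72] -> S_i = -5.68 + 3.10*i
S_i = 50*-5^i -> [50, -250, 1250, -6250, 31250]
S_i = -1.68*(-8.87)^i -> [-1.68, 14.9, -132.18, 1172.41, -10399.29]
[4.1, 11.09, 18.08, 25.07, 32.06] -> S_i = 4.10 + 6.99*i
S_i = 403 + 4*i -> [403, 407, 411, 415, 419]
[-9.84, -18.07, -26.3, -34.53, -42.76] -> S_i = -9.84 + -8.23*i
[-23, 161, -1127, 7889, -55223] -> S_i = -23*-7^i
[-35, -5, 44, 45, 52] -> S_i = Random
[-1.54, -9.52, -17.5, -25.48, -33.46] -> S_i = -1.54 + -7.98*i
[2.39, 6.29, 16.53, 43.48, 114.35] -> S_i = 2.39*2.63^i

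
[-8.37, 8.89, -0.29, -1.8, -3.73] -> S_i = Random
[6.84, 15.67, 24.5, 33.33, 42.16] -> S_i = 6.84 + 8.83*i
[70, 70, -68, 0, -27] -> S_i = Random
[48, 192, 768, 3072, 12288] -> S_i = 48*4^i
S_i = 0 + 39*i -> [0, 39, 78, 117, 156]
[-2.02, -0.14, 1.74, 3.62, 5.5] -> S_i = -2.02 + 1.88*i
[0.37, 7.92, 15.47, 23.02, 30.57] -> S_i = 0.37 + 7.55*i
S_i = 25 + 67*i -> [25, 92, 159, 226, 293]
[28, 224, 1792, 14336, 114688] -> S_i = 28*8^i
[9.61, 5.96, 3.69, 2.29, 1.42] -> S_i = 9.61*0.62^i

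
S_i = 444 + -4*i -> [444, 440, 436, 432, 428]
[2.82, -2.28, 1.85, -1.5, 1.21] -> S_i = 2.82*(-0.81)^i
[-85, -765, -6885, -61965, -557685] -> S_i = -85*9^i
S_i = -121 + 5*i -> [-121, -116, -111, -106, -101]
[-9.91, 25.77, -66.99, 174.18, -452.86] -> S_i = -9.91*(-2.60)^i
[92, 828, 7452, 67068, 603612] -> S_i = 92*9^i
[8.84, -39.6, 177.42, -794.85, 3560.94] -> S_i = 8.84*(-4.48)^i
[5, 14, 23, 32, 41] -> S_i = 5 + 9*i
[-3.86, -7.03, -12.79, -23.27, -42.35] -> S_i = -3.86*1.82^i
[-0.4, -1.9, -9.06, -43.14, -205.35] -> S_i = -0.40*4.76^i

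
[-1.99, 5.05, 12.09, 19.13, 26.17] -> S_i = -1.99 + 7.04*i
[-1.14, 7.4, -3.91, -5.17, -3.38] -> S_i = Random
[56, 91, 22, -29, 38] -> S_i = Random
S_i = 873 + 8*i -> [873, 881, 889, 897, 905]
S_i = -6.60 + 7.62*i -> [-6.6, 1.02, 8.64, 16.26, 23.88]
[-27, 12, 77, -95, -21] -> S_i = Random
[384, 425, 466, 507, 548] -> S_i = 384 + 41*i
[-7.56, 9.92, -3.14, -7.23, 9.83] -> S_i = Random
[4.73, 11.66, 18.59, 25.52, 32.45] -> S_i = 4.73 + 6.93*i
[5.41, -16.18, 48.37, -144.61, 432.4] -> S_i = 5.41*(-2.99)^i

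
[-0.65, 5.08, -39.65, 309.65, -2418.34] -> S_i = -0.65*(-7.81)^i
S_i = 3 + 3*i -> [3, 6, 9, 12, 15]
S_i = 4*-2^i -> [4, -8, 16, -32, 64]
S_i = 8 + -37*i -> [8, -29, -66, -103, -140]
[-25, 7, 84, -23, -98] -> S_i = Random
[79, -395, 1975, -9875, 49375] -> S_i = 79*-5^i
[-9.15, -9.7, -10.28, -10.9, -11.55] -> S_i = -9.15*1.06^i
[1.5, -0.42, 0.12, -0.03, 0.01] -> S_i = 1.50*(-0.28)^i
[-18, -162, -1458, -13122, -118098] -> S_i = -18*9^i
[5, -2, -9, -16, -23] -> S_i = 5 + -7*i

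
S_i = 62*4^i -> [62, 248, 992, 3968, 15872]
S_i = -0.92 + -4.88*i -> [-0.92, -5.8, -10.68, -15.56, -20.44]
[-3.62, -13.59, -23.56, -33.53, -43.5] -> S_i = -3.62 + -9.97*i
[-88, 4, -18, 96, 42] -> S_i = Random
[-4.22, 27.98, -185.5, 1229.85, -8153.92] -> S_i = -4.22*(-6.63)^i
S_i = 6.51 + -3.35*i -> [6.51, 3.16, -0.19, -3.54, -6.89]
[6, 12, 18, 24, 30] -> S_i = 6 + 6*i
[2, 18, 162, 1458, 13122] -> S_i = 2*9^i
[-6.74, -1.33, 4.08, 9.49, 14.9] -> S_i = -6.74 + 5.41*i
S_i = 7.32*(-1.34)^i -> [7.32, -9.81, 13.14, -17.61, 23.6]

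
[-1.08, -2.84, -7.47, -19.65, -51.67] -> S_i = -1.08*2.63^i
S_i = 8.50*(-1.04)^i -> [8.5, -8.84, 9.19, -9.56, 9.94]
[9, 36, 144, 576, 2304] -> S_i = 9*4^i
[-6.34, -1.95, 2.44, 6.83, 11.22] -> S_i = -6.34 + 4.39*i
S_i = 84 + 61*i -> [84, 145, 206, 267, 328]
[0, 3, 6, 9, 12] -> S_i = 0 + 3*i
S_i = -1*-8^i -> [-1, 8, -64, 512, -4096]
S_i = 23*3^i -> [23, 69, 207, 621, 1863]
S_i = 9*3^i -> [9, 27, 81, 243, 729]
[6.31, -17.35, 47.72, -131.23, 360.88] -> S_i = 6.31*(-2.75)^i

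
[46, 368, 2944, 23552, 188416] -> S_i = 46*8^i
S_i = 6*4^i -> [6, 24, 96, 384, 1536]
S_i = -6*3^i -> [-6, -18, -54, -162, -486]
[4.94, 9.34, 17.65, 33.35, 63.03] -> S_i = 4.94*1.89^i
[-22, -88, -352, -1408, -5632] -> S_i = -22*4^i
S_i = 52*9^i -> [52, 468, 4212, 37908, 341172]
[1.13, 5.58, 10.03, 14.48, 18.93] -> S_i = 1.13 + 4.45*i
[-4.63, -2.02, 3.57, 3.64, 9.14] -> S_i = Random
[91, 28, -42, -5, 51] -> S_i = Random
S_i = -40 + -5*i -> [-40, -45, -50, -55, -60]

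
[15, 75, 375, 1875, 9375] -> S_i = 15*5^i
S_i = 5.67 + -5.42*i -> [5.67, 0.25, -5.17, -10.59, -16.01]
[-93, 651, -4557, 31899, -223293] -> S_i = -93*-7^i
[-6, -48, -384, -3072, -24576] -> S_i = -6*8^i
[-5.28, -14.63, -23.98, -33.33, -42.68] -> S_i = -5.28 + -9.35*i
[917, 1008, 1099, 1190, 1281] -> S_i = 917 + 91*i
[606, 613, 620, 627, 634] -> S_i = 606 + 7*i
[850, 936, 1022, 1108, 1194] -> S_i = 850 + 86*i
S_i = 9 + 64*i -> [9, 73, 137, 201, 265]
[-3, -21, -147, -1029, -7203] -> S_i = -3*7^i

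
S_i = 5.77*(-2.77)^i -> [5.77, -15.98, 44.27, -122.64, 339.7]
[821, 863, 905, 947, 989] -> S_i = 821 + 42*i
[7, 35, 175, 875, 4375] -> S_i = 7*5^i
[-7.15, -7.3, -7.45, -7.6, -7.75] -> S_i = -7.15 + -0.15*i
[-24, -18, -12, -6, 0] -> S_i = -24 + 6*i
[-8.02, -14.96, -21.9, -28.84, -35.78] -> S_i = -8.02 + -6.94*i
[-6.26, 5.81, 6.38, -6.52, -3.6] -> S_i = Random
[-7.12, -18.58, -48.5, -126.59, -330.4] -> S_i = -7.12*2.61^i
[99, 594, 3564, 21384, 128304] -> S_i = 99*6^i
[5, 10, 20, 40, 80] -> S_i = 5*2^i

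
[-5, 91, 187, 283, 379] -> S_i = -5 + 96*i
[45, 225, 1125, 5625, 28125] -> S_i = 45*5^i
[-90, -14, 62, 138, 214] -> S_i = -90 + 76*i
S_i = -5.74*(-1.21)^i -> [-5.74, 6.95, -8.4, 10.17, -12.3]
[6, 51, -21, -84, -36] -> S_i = Random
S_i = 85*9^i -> [85, 765, 6885, 61965, 557685]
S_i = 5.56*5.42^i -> [5.56, 30.14, 163.33, 885.26, 4798.13]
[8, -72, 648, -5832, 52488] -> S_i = 8*-9^i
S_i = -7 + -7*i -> [-7, -14, -21, -28, -35]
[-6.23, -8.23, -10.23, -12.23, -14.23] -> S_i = -6.23 + -2.00*i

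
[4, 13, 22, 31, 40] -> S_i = 4 + 9*i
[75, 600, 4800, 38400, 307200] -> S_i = 75*8^i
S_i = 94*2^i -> [94, 188, 376, 752, 1504]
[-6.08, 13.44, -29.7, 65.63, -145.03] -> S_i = -6.08*(-2.21)^i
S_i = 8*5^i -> [8, 40, 200, 1000, 5000]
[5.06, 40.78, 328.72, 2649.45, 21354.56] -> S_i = 5.06*8.06^i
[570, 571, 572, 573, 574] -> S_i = 570 + 1*i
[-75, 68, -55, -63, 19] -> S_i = Random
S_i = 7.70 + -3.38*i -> [7.7, 4.32, 0.94, -2.44, -5.82]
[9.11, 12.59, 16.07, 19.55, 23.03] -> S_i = 9.11 + 3.48*i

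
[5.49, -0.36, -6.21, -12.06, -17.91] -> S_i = 5.49 + -5.85*i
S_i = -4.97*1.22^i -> [-4.97, -6.06, -7.4, -9.02, -11.01]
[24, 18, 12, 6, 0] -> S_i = 24 + -6*i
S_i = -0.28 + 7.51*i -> [-0.28, 7.23, 14.74, 22.25, 29.76]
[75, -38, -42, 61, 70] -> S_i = Random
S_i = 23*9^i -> [23, 207, 1863, 16767, 150903]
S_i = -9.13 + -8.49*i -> [-9.13, -17.62, -26.11, -34.6, -43.09]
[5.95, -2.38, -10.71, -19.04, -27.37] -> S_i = 5.95 + -8.33*i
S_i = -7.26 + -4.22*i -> [-7.26, -11.48, -15.7, -19.92, -24.14]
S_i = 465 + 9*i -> [465, 474, 483, 492, 501]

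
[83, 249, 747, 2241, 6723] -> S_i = 83*3^i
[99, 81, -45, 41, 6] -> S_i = Random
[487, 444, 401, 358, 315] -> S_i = 487 + -43*i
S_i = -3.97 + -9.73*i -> [-3.97, -13.7, -23.43, -33.16, -42.89]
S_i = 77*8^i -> [77, 616, 4928, 39424, 315392]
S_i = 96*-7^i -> [96, -672, 4704, -32928, 230496]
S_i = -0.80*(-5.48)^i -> [-0.8, 4.38, -24.02, 131.65, -721.46]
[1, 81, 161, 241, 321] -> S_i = 1 + 80*i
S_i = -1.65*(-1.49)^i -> [-1.65, 2.46, -3.66, 5.46, -8.13]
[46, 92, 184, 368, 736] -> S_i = 46*2^i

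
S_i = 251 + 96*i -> [251, 347, 443, 539, 635]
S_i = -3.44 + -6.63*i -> [-3.44, -10.07, -16.7, -23.33, -29.96]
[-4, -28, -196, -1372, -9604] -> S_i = -4*7^i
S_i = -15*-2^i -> [-15, 30, -60, 120, -240]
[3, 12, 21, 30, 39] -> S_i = 3 + 9*i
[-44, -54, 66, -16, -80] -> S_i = Random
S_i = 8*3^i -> [8, 24, 72, 216, 648]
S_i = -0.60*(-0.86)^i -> [-0.6, 0.52, -0.44, 0.38, -0.33]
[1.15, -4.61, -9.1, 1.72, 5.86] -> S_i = Random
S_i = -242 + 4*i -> [-242, -238, -234, -230, -226]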